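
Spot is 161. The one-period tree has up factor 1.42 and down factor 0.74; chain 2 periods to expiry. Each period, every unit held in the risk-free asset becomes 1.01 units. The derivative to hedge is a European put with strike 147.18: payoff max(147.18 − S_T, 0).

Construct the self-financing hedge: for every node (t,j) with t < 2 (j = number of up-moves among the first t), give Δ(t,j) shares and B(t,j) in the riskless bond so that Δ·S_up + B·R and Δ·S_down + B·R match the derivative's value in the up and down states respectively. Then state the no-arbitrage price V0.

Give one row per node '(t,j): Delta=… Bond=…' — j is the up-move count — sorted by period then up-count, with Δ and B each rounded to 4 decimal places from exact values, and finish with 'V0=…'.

Risk-neutral probability p* = (R−d)/(u−d) = (1.01−0.74)/(1.42−0.74) = 0.3971.
Terminal values V(2,·): V(2,0)=59.0164, V(2,1)=0.0000, V(2,2)=0.0000
(1,0): S=119.1400. Δ = (V_up−V_dn)/(S_up−S_dn) = (0.0000−59.0164)/(169.1788−88.1636) = -0.7285. V = [p*·0.0000 + (1−p*)·59.0164]/1.01 = 35.2311. B = V − Δ·S = 122.0199.
(1,1): S=228.6200. Δ = (V_up−V_dn)/(S_up−S_dn) = (0.0000−0.0000)/(324.6404−169.1788) = 0.0000. V = [p*·0.0000 + (1−p*)·0.0000]/1.01 = 0.0000. B = V − Δ·S = 0.0000.
(0,0): S=161.0000. Δ = (V_up−V_dn)/(S_up−S_dn) = (0.0000−35.2311)/(228.6200−119.1400) = -0.3218. V = [p*·0.0000 + (1−p*)·35.2311]/1.01 = 21.0320. B = V − Δ·S = 72.8424.
Each (Δ,B) replicates both successor values, so the strategy is self-financing and V0 is arbitrage-free.

(0,0): Delta=-0.3218 Bond=72.8424
(1,0): Delta=-0.7285 Bond=122.0199
(1,1): Delta=0.0000 Bond=0.0000
V0=21.0320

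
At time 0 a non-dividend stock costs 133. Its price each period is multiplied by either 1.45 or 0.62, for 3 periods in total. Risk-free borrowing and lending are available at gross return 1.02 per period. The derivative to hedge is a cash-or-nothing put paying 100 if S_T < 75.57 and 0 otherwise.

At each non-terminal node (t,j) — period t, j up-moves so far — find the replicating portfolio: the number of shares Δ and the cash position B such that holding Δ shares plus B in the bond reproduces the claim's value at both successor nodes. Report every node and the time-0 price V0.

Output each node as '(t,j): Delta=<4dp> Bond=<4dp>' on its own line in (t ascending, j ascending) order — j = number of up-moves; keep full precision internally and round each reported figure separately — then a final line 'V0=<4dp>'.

(0,0): Delta=-0.4348 Bond=107.4956
(1,0): Delta=-0.6903 Bond=130.7184
(1,1): Delta=-0.3173 Bond=86.9921
(2,0): Delta=0.0000 Bond=98.0392
(2,1): Delta=-1.0077 Bond=171.2733
(2,2): Delta=0.0000 Bond=0.0000
V0=49.6695

Since d<R<u, set p* = (R−d)/(u−d) = 0.4819; price each node as the discounted p*-expectation of its children.
At expiry t=3: V(3,0)=100.0000, V(3,1)=100.0000, V(3,2)=0.0000, V(3,3)=0.0000
  t=2,j=0: stock 51.1252 → up 74.1315 (V=100.0000), down 31.6976 (V=100.0000). Price 98.0392; hedge Δ=0.0000, bond B=98.0392.
  t=2,j=1: stock 119.5670 → up 173.3721 (V=0.0000), down 74.1315 (V=100.0000). Price 50.7914; hedge Δ=-1.0077, bond B=171.2733.
  t=2,j=2: stock 279.6325 → up 405.4671 (V=0.0000), down 173.3722 (V=0.0000). Price 0.0000; hedge Δ=0.0000, bond B=0.0000.
  t=1,j=0: stock 82.4600 → up 119.5670 (V=50.7914), down 51.1252 (V=98.0392). Price 73.7933; hedge Δ=-0.6903, bond B=130.7184.
  t=1,j=1: stock 192.8500 → up 279.6325 (V=0.0000), down 119.5670 (V=50.7914). Price 25.7977; hedge Δ=-0.3173, bond B=86.9921.
  t=0,j=0: stock 133.0000 → up 192.8500 (V=25.7977), down 82.4600 (V=73.7933). Price 49.6695; hedge Δ=-0.4348, bond B=107.4956.
Root portfolio cost Δ·133+B reproduces V0=49.6695.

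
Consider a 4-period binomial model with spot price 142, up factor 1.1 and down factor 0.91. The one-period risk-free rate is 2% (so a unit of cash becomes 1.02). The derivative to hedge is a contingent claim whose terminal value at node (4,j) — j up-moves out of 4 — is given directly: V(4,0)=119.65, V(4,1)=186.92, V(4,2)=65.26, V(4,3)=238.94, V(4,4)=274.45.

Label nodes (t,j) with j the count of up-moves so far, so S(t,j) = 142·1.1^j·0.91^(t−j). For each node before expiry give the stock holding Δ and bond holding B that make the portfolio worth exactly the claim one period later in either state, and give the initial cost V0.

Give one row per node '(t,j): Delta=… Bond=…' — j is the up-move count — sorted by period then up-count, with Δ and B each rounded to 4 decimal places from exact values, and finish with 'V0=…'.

Since d<R<u, set p* = (R−d)/(u−d) = 0.5789; price each node as the discounted p*-expectation of its children.
At expiry t=4: V(4,0)=119.6500, V(4,1)=186.9200, V(4,2)=65.2600, V(4,3)=238.9400, V(4,4)=274.4500
(3,0): S=107.0071. Δ = (V_up−V_dn)/(S_up−S_dn) = (186.9200−119.6500)/(117.7078−97.3764) = 3.3087. V = [p*·186.9200 + (1−p*)·119.6500]/1.02 = 155.4861. B = V − Δ·S = -198.5666.
(3,1): S=129.3492. Δ = (V_up−V_dn)/(S_up−S_dn) = (65.2600−186.9200)/(142.2841−117.7078) = -4.9503. V = [p*·65.2600 + (1−p*)·186.9200]/1.02 = 114.2012. B = V − Δ·S = 754.5170.
(3,2): S=156.3562. Δ = (V_up−V_dn)/(S_up−S_dn) = (238.9400−65.2600)/(171.9918−142.2841) = 5.8463. V = [p*·238.9400 + (1−p*)·65.2600]/1.02 = 162.5604. B = V − Δ·S = -751.5449.
(3,3): S=189.0020. Δ = (V_up−V_dn)/(S_up−S_dn) = (274.4500−238.9400)/(207.9022−171.9918) = 0.9889. V = [p*·274.4500 + (1−p*)·238.9400]/1.02 = 254.4102. B = V − Δ·S = 67.5155.
(2,0): S=117.5902. Δ = (V_up−V_dn)/(S_up−S_dn) = (114.2012−155.4861)/(129.3492−107.0071) = -1.8478. V = [p*·114.2012 + (1−p*)·155.4861]/1.02 = 129.0042. B = V − Δ·S = 346.2928.
(2,1): S=142.1420. Δ = (V_up−V_dn)/(S_up−S_dn) = (162.5604−114.2012)/(156.3562−129.3492) = 1.7906. V = [p*·162.5604 + (1−p*)·114.2012]/1.02 = 139.4104. B = V − Δ·S = -115.1113.
(2,2): S=171.8200. Δ = (V_up−V_dn)/(S_up−S_dn) = (254.4102−162.5604)/(189.0020−156.3562) = 2.8135. V = [p*·254.4102 + (1−p*)·162.5604]/1.02 = 211.5065. B = V − Δ·S = -271.9138.
(1,0): S=129.2200. Δ = (V_up−V_dn)/(S_up−S_dn) = (139.4104−129.0042)/(142.1420−117.5902) = 0.4238. V = [p*·139.4104 + (1−p*)·129.0042]/1.02 = 132.3812. B = V − Δ·S = 77.6119.
(1,1): S=156.2000. Δ = (V_up−V_dn)/(S_up−S_dn) = (211.5065−139.4104)/(171.8200−142.1420) = 2.4293. V = [p*·211.5065 + (1−p*)·139.4104]/1.02 = 177.5983. B = V − Δ·S = -201.8546.
(0,0): S=142.0000. Δ = (V_up−V_dn)/(S_up−S_dn) = (177.5983−132.3812)/(156.2000−129.2200) = 1.6759. V = [p*·177.5983 + (1−p*)·132.3812]/1.02 = 155.4505. B = V − Δ·S = -82.5338.
Self-financing check: at every node Δ·S+B equals the discounted successor values.

(0,0): Delta=1.6759 Bond=-82.5338
(1,0): Delta=0.4238 Bond=77.6119
(1,1): Delta=2.4293 Bond=-201.8546
(2,0): Delta=-1.8478 Bond=346.2928
(2,1): Delta=1.7906 Bond=-115.1113
(2,2): Delta=2.8135 Bond=-271.9138
(3,0): Delta=3.3087 Bond=-198.5666
(3,1): Delta=-4.9503 Bond=754.5170
(3,2): Delta=5.8463 Bond=-751.5449
(3,3): Delta=0.9889 Bond=67.5155
V0=155.4505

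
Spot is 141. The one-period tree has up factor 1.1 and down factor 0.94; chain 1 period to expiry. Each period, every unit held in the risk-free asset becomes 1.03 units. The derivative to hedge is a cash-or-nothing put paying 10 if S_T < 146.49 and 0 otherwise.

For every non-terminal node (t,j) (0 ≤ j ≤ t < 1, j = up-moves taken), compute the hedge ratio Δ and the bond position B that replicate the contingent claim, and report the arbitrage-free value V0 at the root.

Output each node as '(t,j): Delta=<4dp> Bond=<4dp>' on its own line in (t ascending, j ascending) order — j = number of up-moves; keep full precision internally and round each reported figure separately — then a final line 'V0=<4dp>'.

(0,0): Delta=-0.4433 Bond=66.7476
V0=4.2476

The replicating-portfolio and risk-neutral prices coincide; use p* = (1.03−0.94)/(1.1−0.94) = 0.5625 for the latter.
At expiry t=1: V(1,0)=10.0000, V(1,1)=0.0000
Node (0,0) S=141.0000: V=(p*·0.0000+(1−p*)·10.0000)/1.03=4.2476; Δ=(0.0000−10.0000)/(155.1000−132.5400)=-0.4433; B=V−Δ·S=66.7476
Self-financing check: at every node Δ·S+B equals the discounted successor values.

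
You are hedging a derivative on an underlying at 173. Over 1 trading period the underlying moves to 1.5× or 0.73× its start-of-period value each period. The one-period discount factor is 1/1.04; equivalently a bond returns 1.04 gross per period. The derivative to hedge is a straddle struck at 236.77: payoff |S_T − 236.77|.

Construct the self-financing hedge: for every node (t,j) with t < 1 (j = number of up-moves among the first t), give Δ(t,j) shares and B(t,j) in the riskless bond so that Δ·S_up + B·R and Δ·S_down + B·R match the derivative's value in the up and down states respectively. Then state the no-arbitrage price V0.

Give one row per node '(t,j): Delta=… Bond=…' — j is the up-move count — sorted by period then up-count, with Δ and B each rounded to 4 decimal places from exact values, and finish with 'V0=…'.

(0,0): Delta=-0.6587 Bond=186.2227
V0=72.2616

The replicating-portfolio and risk-neutral prices coincide; use p* = (1.04−0.73)/(1.5−0.73) = 0.4026 for the latter.
Payoff layer (t=1): V(1,0)=110.4800, V(1,1)=22.7300
  t=0,j=0: stock 173.0000 → up 259.5000 (V=22.7300), down 126.2900 (V=110.4800). Price 72.2616; hedge Δ=-0.6587, bond B=186.2227.
Root portfolio cost Δ·173+B reproduces V0=72.2616.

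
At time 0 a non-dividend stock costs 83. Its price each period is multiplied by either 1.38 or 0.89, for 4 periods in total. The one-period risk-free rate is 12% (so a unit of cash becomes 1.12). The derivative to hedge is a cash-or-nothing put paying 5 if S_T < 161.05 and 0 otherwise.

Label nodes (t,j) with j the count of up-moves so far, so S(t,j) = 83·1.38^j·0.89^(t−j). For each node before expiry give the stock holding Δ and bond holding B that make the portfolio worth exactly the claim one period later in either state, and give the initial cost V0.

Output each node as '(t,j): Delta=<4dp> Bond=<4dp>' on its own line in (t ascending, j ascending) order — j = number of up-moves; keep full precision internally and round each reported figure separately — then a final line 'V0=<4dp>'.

Under the risk-neutral measure, an up-move has probability p* = (R−d)/(u−d) = 0.4694 and values discount at R = 1.12.
At expiry t=4: V(4,0)=5.0000, V(4,1)=5.0000, V(4,2)=5.0000, V(4,3)=0.0000, V(4,4)=0.0000
(3,0): S=58.5124. Δ = (V_up−V_dn)/(S_up−S_dn) = (5.0000−5.0000)/(80.7471−52.0761) = 0.0000. V = [p*·5.0000 + (1−p*)·5.0000]/1.12 = 4.4643. B = V − Δ·S = 4.4643.
(3,1): S=90.7271. Δ = (V_up−V_dn)/(S_up−S_dn) = (5.0000−5.0000)/(125.2034−80.7471) = 0.0000. V = [p*·5.0000 + (1−p*)·5.0000]/1.12 = 4.4643. B = V − Δ·S = 4.4643.
(3,2): S=140.6780. Δ = (V_up−V_dn)/(S_up−S_dn) = (0.0000−5.0000)/(194.1357−125.2034) = -0.0725. V = [p*·0.0000 + (1−p*)·5.0000]/1.12 = 2.3688. B = V − Δ·S = 12.5729.
(3,3): S=218.1300. Δ = (V_up−V_dn)/(S_up−S_dn) = (0.0000−0.0000)/(301.0194−194.1357) = 0.0000. V = [p*·0.0000 + (1−p*)·0.0000]/1.12 = 0.0000. B = V − Δ·S = 0.0000.
(2,0): S=65.7443. Δ = (V_up−V_dn)/(S_up−S_dn) = (4.4643−4.4643)/(90.7271−58.5124) = 0.0000. V = [p*·4.4643 + (1−p*)·4.4643]/1.12 = 3.9860. B = V − Δ·S = 3.9860.
(2,1): S=101.9406. Δ = (V_up−V_dn)/(S_up−S_dn) = (2.3688−4.4643)/(140.6780−90.7271) = -0.0420. V = [p*·2.3688 + (1−p*)·4.4643]/1.12 = 3.1078. B = V − Δ·S = 7.3843.
(2,2): S=158.0652. Δ = (V_up−V_dn)/(S_up−S_dn) = (0.0000−2.3688)/(218.1300−140.6780) = -0.0306. V = [p*·0.0000 + (1−p*)·2.3688]/1.12 = 1.1222. B = V − Δ·S = 5.9565.
(1,0): S=73.8700. Δ = (V_up−V_dn)/(S_up−S_dn) = (3.1078−3.9860)/(101.9406−65.7443) = -0.0243. V = [p*·3.1078 + (1−p*)·3.9860]/1.12 = 3.1908. B = V − Δ·S = 4.9831.
(1,1): S=114.5400. Δ = (V_up−V_dn)/(S_up−S_dn) = (1.1222−3.1078)/(158.0652−101.9406) = -0.0354. V = [p*·1.1222 + (1−p*)·3.1078]/1.12 = 1.9427. B = V − Δ·S = 5.9947.
(0,0): S=83.0000. Δ = (V_up−V_dn)/(S_up−S_dn) = (1.9427−3.1908)/(114.5400−73.8700) = -0.0307. V = [p*·1.9427 + (1−p*)·3.1908]/1.12 = 2.3259. B = V − Δ·S = 4.8732.
Check: Δ(0,0)·S0 + B(0,0) = 2.3259 = V0.

(0,0): Delta=-0.0307 Bond=4.8732
(1,0): Delta=-0.0243 Bond=4.9831
(1,1): Delta=-0.0354 Bond=5.9947
(2,0): Delta=0.0000 Bond=3.9860
(2,1): Delta=-0.0420 Bond=7.3843
(2,2): Delta=-0.0306 Bond=5.9565
(3,0): Delta=0.0000 Bond=4.4643
(3,1): Delta=0.0000 Bond=4.4643
(3,2): Delta=-0.0725 Bond=12.5729
(3,3): Delta=0.0000 Bond=0.0000
V0=2.3259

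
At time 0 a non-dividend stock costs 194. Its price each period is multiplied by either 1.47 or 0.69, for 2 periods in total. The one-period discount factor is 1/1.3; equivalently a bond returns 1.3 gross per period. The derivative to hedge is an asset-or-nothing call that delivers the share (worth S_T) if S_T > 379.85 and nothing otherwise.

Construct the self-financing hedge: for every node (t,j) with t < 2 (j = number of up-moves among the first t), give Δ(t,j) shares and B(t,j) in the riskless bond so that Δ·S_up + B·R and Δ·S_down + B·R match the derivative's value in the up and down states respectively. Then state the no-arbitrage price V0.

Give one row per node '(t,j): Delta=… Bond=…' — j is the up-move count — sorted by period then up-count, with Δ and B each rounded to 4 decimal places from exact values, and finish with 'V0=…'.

Risk-neutral probability p* = (R−d)/(u−d) = (1.3−0.69)/(1.47−0.69) = 0.7821.
Terminal payoffs: V(2,0)=0.0000, V(2,1)=0.0000, V(2,2)=419.2146
Node (1,0) S=133.8600: V=(p*·0.0000+(1−p*)·0.0000)/1.3=0.0000; Δ=(0.0000−0.0000)/(196.7742−92.3634)=0.0000; B=V−Δ·S=0.0000
Node (1,1) S=285.1800: V=(p*·419.2146+(1−p*)·0.0000)/1.3=252.1902; Δ=(419.2146−0.0000)/(419.2146−196.7742)=1.8846; B=V−Δ·S=-285.2644
Node (0,0) S=194.0000: V=(p*·252.1902+(1−p*)·0.0000)/1.3=151.7121; Δ=(252.1902−0.0000)/(285.1800−133.8600)=1.6666; B=V−Δ·S=-171.6087
The time-0 hedge costs 151.7121, which is the no-arbitrage price.

(0,0): Delta=1.6666 Bond=-171.6087
(1,0): Delta=0.0000 Bond=0.0000
(1,1): Delta=1.8846 Bond=-285.2644
V0=151.7121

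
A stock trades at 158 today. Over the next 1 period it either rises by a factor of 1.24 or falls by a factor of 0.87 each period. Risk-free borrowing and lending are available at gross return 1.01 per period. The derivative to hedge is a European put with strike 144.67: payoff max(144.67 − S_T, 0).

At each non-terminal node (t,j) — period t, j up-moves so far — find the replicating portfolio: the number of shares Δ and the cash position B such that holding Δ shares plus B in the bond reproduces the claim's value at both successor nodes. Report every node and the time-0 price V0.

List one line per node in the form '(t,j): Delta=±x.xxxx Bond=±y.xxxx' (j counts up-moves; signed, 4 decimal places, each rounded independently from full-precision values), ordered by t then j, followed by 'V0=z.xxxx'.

No-arbitrage ⇒ martingale measure with p* = (R−d)/(u−d) = 0.3784.
At expiry t=1: V(1,0)=7.2100, V(1,1)=0.0000
(0,0): S=158.0000. Δ = (V_up−V_dn)/(S_up−S_dn) = (0.0000−7.2100)/(195.9200−137.4600) = -0.1233. V = [p*·0.0000 + (1−p*)·7.2100]/1.01 = 4.4375. B = V − Δ·S = 23.9240.
Root portfolio cost Δ·158+B reproduces V0=4.4375.

(0,0): Delta=-0.1233 Bond=23.9240
V0=4.4375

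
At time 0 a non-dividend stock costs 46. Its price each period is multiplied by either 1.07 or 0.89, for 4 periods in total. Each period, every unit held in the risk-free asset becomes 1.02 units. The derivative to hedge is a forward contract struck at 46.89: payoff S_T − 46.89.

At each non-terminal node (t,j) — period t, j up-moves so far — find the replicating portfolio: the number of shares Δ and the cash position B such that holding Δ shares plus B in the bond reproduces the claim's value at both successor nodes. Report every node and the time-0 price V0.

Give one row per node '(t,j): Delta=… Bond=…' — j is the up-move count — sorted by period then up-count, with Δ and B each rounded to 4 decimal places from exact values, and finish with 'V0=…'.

Under the risk-neutral measure, an up-move has probability p* = (R−d)/(u−d) = 0.7222 and values discount at R = 1.02.
Payoff layer (t=4): V(4,0)=-18.0286, V(4,1)=-12.1914, V(4,2)=-5.1737, V(4,3)=3.2633, V(4,4)=13.4066
Node (3,0) S=32.4286: V=(p*·-12.1914+(1−p*)·-18.0286)/1.02=-13.5420; Δ=(-12.1914−-18.0286)/(34.6986−28.8614)=1.0000; B=V−Δ·S=-45.9706
Node (3,1) S=38.9872: V=(p*·-5.1737+(1−p*)·-12.1914)/1.02=-6.9834; Δ=(-5.1737−-12.1914)/(41.7163−34.6986)=1.0000; B=V−Δ·S=-45.9706
Node (3,2) S=46.8722: V=(p*·3.2633+(1−p*)·-5.1737)/1.02=0.9016; Δ=(3.2633−-5.1737)/(50.1533−41.7163)=1.0000; B=V−Δ·S=-45.9706
Node (3,3) S=56.3520: V=(p*·13.4066+(1−p*)·3.2633)/1.02=10.3814; Δ=(13.4066−3.2633)/(60.2966−50.1533)=1.0000; B=V−Δ·S=-45.9706
Node (2,0) S=36.4366: V=(p*·-6.9834+(1−p*)·-13.5420)/1.02=-8.6326; Δ=(-6.9834−-13.5420)/(38.9872−32.4286)=1.0000; B=V−Δ·S=-45.0692
Node (2,1) S=43.8058: V=(p*·0.9016+(1−p*)·-6.9834)/1.02=-1.2634; Δ=(0.9016−-6.9834)/(46.8722−38.9872)=1.0000; B=V−Δ·S=-45.0692
Node (2,2) S=52.6654: V=(p*·10.3814+(1−p*)·0.9016)/1.02=7.5962; Δ=(10.3814−0.9016)/(56.3520−46.8722)=1.0000; B=V−Δ·S=-45.0692
Node (1,0) S=40.9400: V=(p*·-1.2634+(1−p*)·-8.6326)/1.02=-3.2455; Δ=(-1.2634−-8.6326)/(43.8058−36.4366)=1.0000; B=V−Δ·S=-44.1855
Node (1,1) S=49.2200: V=(p*·7.5962+(1−p*)·-1.2634)/1.02=5.0345; Δ=(7.5962−-1.2634)/(52.6654−43.8058)=1.0000; B=V−Δ·S=-44.1855
Node (0,0) S=46.0000: V=(p*·5.0345+(1−p*)·-3.2455)/1.02=2.6809; Δ=(5.0345−-3.2455)/(49.2200−40.9400)=1.0000; B=V−Δ·S=-43.3191
Check: Δ(0,0)·S0 + B(0,0) = 2.6809 = V0.

(0,0): Delta=1.0000 Bond=-43.3191
(1,0): Delta=1.0000 Bond=-44.1855
(1,1): Delta=1.0000 Bond=-44.1855
(2,0): Delta=1.0000 Bond=-45.0692
(2,1): Delta=1.0000 Bond=-45.0692
(2,2): Delta=1.0000 Bond=-45.0692
(3,0): Delta=1.0000 Bond=-45.9706
(3,1): Delta=1.0000 Bond=-45.9706
(3,2): Delta=1.0000 Bond=-45.9706
(3,3): Delta=1.0000 Bond=-45.9706
V0=2.6809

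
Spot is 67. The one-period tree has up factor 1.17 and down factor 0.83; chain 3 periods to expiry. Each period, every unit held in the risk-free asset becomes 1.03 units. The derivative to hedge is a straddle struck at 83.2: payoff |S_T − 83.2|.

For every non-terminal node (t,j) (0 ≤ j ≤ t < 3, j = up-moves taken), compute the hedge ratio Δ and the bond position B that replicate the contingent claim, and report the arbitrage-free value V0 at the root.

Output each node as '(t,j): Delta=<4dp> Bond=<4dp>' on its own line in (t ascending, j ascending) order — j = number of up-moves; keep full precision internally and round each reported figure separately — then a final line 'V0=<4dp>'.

The replicating-portfolio and risk-neutral prices coincide; use p* = (1.03−0.83)/(1.17−0.83) = 0.5882 for the latter.
Terminal values V(3,·): V(3,0)=44.8903, V(3,1)=29.1971, V(3,2)=7.0755, V(3,3)=24.1081
Node (2,0) S=46.1563: V=(p*·29.1971+(1−p*)·44.8903)/1.03=34.6204; Δ=(29.1971−44.8903)/(54.0029−38.3097)=-1.0000; B=V−Δ·S=80.7767
Node (2,1) S=65.0637: V=(p*·7.0755+(1−p*)·29.1971)/1.03=15.7130; Δ=(7.0755−29.1971)/(76.1245−54.0029)=-1.0000; B=V−Δ·S=80.7767
Node (2,2) S=91.7163: V=(p*·24.1081+(1−p*)·7.0755)/1.03=16.5967; Δ=(24.1081−7.0755)/(107.3081−76.1245)=0.5462; B=V−Δ·S=-33.4991
Node (1,0) S=55.6100: V=(p*·15.7130+(1−p*)·34.6204)/1.03=22.8140; Δ=(15.7130−34.6204)/(65.0637−46.1563)=-1.0000; B=V−Δ·S=78.4240
Node (1,1) S=78.3900: V=(p*·16.5967+(1−p*)·15.7130)/1.03=15.7600; Δ=(16.5967−15.7130)/(91.7163−65.0637)=0.0332; B=V−Δ·S=13.1608
Node (0,0) S=67.0000: V=(p*·15.7600+(1−p*)·22.8140)/1.03=18.1210; Δ=(15.7600−22.8140)/(78.3900−55.6100)=-0.3097; B=V−Δ·S=38.8678
Check: Δ(0,0)·S0 + B(0,0) = 18.1210 = V0.

(0,0): Delta=-0.3097 Bond=38.8678
(1,0): Delta=-1.0000 Bond=78.4240
(1,1): Delta=0.0332 Bond=13.1608
(2,0): Delta=-1.0000 Bond=80.7767
(2,1): Delta=-1.0000 Bond=80.7767
(2,2): Delta=0.5462 Bond=-33.4991
V0=18.1210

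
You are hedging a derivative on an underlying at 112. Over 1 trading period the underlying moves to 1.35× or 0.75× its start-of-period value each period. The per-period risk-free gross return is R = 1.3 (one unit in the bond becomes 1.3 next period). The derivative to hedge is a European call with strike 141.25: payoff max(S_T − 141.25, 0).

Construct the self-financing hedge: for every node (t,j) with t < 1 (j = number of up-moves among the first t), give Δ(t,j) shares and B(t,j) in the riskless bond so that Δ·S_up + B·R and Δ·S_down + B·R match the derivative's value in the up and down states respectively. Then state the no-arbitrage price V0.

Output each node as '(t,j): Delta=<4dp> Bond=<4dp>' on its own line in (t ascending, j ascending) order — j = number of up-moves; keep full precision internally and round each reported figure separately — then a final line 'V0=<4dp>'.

Risk-neutral probability p* = (R−d)/(u−d) = (1.3−0.75)/(1.35−0.75) = 0.9167.
Terminal payoffs: V(1,0)=0.0000, V(1,1)=9.9500
  t=0,j=0: stock 112.0000 → up 151.2000 (V=9.9500), down 84.0000 (V=0.0000). Price 7.0160; hedge Δ=0.1481, bond B=-9.5673.
Root portfolio cost Δ·112+B reproduces V0=7.0160.

(0,0): Delta=0.1481 Bond=-9.5673
V0=7.0160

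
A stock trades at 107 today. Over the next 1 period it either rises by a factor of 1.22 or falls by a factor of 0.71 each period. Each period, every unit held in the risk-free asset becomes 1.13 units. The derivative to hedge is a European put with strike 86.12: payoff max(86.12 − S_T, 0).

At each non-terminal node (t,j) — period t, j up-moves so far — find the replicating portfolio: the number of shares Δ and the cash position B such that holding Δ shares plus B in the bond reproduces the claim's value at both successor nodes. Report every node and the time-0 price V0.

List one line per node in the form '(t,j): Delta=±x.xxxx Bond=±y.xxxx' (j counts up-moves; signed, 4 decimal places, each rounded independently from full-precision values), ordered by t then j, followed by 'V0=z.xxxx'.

The replicating-portfolio and risk-neutral prices coincide; use p* = (1.13−0.71)/(1.22−0.71) = 0.8235 for the latter.
Terminal payoffs: V(1,0)=10.1500, V(1,1)=0.0000
(0,0): S=107.0000. Δ = (V_up−V_dn)/(S_up−S_dn) = (0.0000−10.1500)/(130.5400−75.9700) = -0.1860. V = [p*·0.0000 + (1−p*)·10.1500]/1.13 = 1.5851. B = V − Δ·S = 21.4871.
Self-financing check: at every node Δ·S+B equals the discounted successor values.

(0,0): Delta=-0.1860 Bond=21.4871
V0=1.5851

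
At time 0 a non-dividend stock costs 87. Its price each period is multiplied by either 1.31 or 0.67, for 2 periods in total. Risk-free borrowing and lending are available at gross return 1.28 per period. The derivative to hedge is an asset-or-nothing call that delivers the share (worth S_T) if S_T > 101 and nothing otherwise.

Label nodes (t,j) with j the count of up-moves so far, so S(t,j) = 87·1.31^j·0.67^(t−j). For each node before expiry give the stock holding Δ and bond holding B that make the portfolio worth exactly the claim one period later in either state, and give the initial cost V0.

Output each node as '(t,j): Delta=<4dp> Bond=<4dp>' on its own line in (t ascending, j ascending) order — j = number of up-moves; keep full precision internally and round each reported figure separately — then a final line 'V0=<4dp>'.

Since d<R<u, set p* = (R−d)/(u−d) = 0.9531; price each node as the discounted p*-expectation of its children.
At expiry t=2: V(2,0)=0.0000, V(2,1)=0.0000, V(2,2)=149.3007
(1,0): S=58.2900. Δ = (V_up−V_dn)/(S_up−S_dn) = (0.0000−0.0000)/(76.3599−39.0543) = 0.0000. V = [p*·0.0000 + (1−p*)·0.0000]/1.28 = 0.0000. B = V − Δ·S = 0.0000.
(1,1): S=113.9700. Δ = (V_up−V_dn)/(S_up−S_dn) = (149.3007−0.0000)/(149.3007−76.3599) = 2.0469. V = [p*·149.3007 + (1−p*)·0.0000]/1.28 = 111.1736. B = V − Δ·S = -122.1087.
(0,0): S=87.0000. Δ = (V_up−V_dn)/(S_up−S_dn) = (111.1736−0.0000)/(113.9700−58.2900) = 1.9967. V = [p*·111.1736 + (1−p*)·0.0000]/1.28 = 82.7831. B = V − Δ·S = -90.9257.
Check: Δ(0,0)·S0 + B(0,0) = 82.7831 = V0.

(0,0): Delta=1.9967 Bond=-90.9257
(1,0): Delta=0.0000 Bond=0.0000
(1,1): Delta=2.0469 Bond=-122.1087
V0=82.7831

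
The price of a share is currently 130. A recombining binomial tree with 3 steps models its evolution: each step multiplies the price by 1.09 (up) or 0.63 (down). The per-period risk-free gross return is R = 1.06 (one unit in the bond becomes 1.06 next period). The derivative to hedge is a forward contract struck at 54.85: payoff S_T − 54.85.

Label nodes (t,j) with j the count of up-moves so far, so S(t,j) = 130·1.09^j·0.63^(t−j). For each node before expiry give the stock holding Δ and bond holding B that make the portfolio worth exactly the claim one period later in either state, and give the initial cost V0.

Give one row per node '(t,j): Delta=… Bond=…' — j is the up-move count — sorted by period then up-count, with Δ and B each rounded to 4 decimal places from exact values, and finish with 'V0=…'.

Under the risk-neutral measure, an up-move has probability p* = (R−d)/(u−d) = 0.9348 and values discount at R = 1.06.
At expiry t=3: V(3,0)=-22.3439, V(3,1)=1.3907, V(3,2)=42.4554, V(3,3)=113.5038
  t=2,j=0: stock 51.5970 → up 56.2407 (V=1.3907), down 32.5061 (V=-22.3439). Price -0.1483; hedge Δ=1.0000, bond B=-51.7453.
  t=2,j=1: stock 89.2710 → up 97.3054 (V=42.4554), down 56.2407 (V=1.3907). Price 37.5257; hedge Δ=1.0000, bond B=-51.7453.
  t=2,j=2: stock 154.4530 → up 168.3538 (V=113.5038), down 97.3054 (V=42.4554). Price 102.7077; hedge Δ=1.0000, bond B=-51.7453.
  t=1,j=0: stock 81.9000 → up 89.2710 (V=37.5257), down 51.5970 (V=-0.1483). Price 33.0837; hedge Δ=1.0000, bond B=-48.8163.
  t=1,j=1: stock 141.7000 → up 154.4530 (V=102.7077), down 89.2710 (V=37.5257). Price 92.8837; hedge Δ=1.0000, bond B=-48.8163.
  t=0,j=0: stock 130.0000 → up 141.7000 (V=92.8837), down 81.9000 (V=33.0837). Price 83.9469; hedge Δ=1.0000, bond B=-46.0531.
Root portfolio cost Δ·130+B reproduces V0=83.9469.

(0,0): Delta=1.0000 Bond=-46.0531
(1,0): Delta=1.0000 Bond=-48.8163
(1,1): Delta=1.0000 Bond=-48.8163
(2,0): Delta=1.0000 Bond=-51.7453
(2,1): Delta=1.0000 Bond=-51.7453
(2,2): Delta=1.0000 Bond=-51.7453
V0=83.9469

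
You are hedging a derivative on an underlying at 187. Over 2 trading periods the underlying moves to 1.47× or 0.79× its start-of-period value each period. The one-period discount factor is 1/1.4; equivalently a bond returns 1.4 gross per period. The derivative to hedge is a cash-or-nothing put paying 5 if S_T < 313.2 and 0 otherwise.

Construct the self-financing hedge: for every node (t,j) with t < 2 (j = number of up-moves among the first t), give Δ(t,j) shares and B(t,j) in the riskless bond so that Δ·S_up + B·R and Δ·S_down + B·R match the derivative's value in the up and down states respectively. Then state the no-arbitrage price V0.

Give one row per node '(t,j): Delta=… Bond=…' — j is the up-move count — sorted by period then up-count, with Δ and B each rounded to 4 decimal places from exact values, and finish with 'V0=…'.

The replicating-portfolio and risk-neutral prices coincide; use p* = (1.4−0.79)/(1.47−0.79) = 0.8971 for the latter.
Payoff layer (t=2): V(2,0)=5.0000, V(2,1)=5.0000, V(2,2)=0.0000
  t=1,j=0: stock 147.7300 → up 217.1631 (V=5.0000), down 116.7067 (V=5.0000). Price 3.5714; hedge Δ=0.0000, bond B=3.5714.
  t=1,j=1: stock 274.8900 → up 404.0883 (V=0.0000), down 217.1631 (V=5.0000). Price 0.3676; hedge Δ=-0.0267, bond B=7.7206.
  t=0,j=0: stock 187.0000 → up 274.8900 (V=0.3676), down 147.7300 (V=3.5714). Price 0.4982; hedge Δ=-0.0252, bond B=5.2096.
The time-0 hedge costs 0.4982, which is the no-arbitrage price.

(0,0): Delta=-0.0252 Bond=5.2096
(1,0): Delta=0.0000 Bond=3.5714
(1,1): Delta=-0.0267 Bond=7.7206
V0=0.4982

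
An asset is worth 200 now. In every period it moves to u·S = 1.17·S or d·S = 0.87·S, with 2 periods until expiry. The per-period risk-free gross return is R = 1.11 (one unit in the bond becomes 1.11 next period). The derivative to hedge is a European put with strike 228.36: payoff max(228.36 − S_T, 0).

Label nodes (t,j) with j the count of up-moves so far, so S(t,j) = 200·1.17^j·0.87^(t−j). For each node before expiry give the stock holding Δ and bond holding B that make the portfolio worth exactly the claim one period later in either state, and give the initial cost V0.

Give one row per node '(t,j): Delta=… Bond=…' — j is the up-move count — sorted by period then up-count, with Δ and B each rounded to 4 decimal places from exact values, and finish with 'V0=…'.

(0,0): Delta=-0.4544 Bond=99.8179
(1,0): Delta=-1.0000 Bond=205.7297
(1,1): Delta=-0.3530 Bond=87.0649
V0=8.9350

Risk-neutral probability p* = (R−d)/(u−d) = (1.11−0.87)/(1.17−0.87) = 0.8000.
At expiry t=2: V(2,0)=76.9800, V(2,1)=24.7800, V(2,2)=0.0000
  t=1,j=0: stock 174.0000 → up 203.5800 (V=24.7800), down 151.3800 (V=76.9800). Price 31.7297; hedge Δ=-1.0000, bond B=205.7297.
  t=1,j=1: stock 234.0000 → up 273.7800 (V=0.0000), down 203.5800 (V=24.7800). Price 4.4649; hedge Δ=-0.3530, bond B=87.0649.
  t=0,j=0: stock 200.0000 → up 234.0000 (V=4.4649), down 174.0000 (V=31.7297). Price 8.9350; hedge Δ=-0.4544, bond B=99.8179.
Each (Δ,B) replicates both successor values, so the strategy is self-financing and V0 is arbitrage-free.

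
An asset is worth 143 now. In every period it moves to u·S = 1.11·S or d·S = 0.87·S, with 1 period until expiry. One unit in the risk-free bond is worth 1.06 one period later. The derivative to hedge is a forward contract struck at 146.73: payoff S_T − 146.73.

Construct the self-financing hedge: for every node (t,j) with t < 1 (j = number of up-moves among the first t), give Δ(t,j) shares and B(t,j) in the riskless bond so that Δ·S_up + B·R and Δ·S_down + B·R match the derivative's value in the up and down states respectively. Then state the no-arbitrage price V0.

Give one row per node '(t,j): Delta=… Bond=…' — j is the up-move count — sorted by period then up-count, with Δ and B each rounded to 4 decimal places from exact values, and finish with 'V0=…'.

No-arbitrage ⇒ martingale measure with p* = (R−d)/(u−d) = 0.7917.
Payoff layer (t=1): V(1,0)=-22.3200, V(1,1)=12.0000
Node (0,0) S=143.0000: V=(p*·12.0000+(1−p*)·-22.3200)/1.06=4.5755; Δ=(12.0000−-22.3200)/(158.7300−124.4100)=1.0000; B=V−Δ·S=-138.4245
Self-financing check: at every node Δ·S+B equals the discounted successor values.

(0,0): Delta=1.0000 Bond=-138.4245
V0=4.5755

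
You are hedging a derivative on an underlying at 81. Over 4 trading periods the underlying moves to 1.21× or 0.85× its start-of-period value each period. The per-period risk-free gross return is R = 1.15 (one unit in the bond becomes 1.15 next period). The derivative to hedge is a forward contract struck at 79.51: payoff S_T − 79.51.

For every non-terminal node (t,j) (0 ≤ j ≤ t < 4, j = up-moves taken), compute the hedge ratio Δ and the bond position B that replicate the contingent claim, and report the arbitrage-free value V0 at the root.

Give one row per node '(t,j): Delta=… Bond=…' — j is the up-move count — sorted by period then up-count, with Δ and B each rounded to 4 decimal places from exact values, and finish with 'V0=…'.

(0,0): Delta=1.0000 Bond=-45.4601
(1,0): Delta=1.0000 Bond=-52.2791
(1,1): Delta=1.0000 Bond=-52.2791
(2,0): Delta=1.0000 Bond=-60.1210
(2,1): Delta=1.0000 Bond=-60.1210
(2,2): Delta=1.0000 Bond=-60.1210
(3,0): Delta=1.0000 Bond=-69.1391
(3,1): Delta=1.0000 Bond=-69.1391
(3,2): Delta=1.0000 Bond=-69.1391
(3,3): Delta=1.0000 Bond=-69.1391
V0=35.5399

The replicating-portfolio and risk-neutral prices coincide; use p* = (1.15−0.85)/(1.21−0.85) = 0.8333 for the latter.
Payoff layer (t=4): V(4,0)=-37.2275, V(4,1)=-19.3196, V(4,2)=6.1728, V(4,3)=42.4620, V(4,4)=94.1207
  t=3,j=0: stock 49.7441 → up 60.1904 (V=-19.3196), down 42.2825 (V=-37.2275). Price -19.3950; hedge Δ=1.0000, bond B=-69.1391.
  t=3,j=1: stock 70.8122 → up 85.6828 (V=6.1728), down 60.1904 (V=-19.3196). Price 1.6731; hedge Δ=1.0000, bond B=-69.1391.
  t=3,j=2: stock 100.8033 → up 121.9720 (V=42.4620), down 85.6828 (V=6.1728). Price 31.6642; hedge Δ=1.0000, bond B=-69.1391.
  t=3,j=3: stock 143.4964 → up 173.6307 (V=94.1207), down 121.9720 (V=42.4620). Price 74.3573; hedge Δ=1.0000, bond B=-69.1391.
  t=2,j=0: stock 58.5225 → up 70.8122 (V=1.6731), down 49.7441 (V=-19.3950). Price -1.5985; hedge Δ=1.0000, bond B=-60.1210.
  t=2,j=1: stock 83.3085 → up 100.8033 (V=31.6642), down 70.8122 (V=1.6731). Price 23.1875; hedge Δ=1.0000, bond B=-60.1210.
  t=2,j=2: stock 118.5921 → up 143.4964 (V=74.3573), down 100.8033 (V=31.6642). Price 58.4711; hedge Δ=1.0000, bond B=-60.1210.
  t=1,j=0: stock 68.8500 → up 83.3085 (V=23.1875), down 58.5225 (V=-1.5985). Price 16.5709; hedge Δ=1.0000, bond B=-52.2791.
  t=1,j=1: stock 98.0100 → up 118.5921 (V=58.4711), down 83.3085 (V=23.1875). Price 45.7309; hedge Δ=1.0000, bond B=-52.2791.
  t=0,j=0: stock 81.0000 → up 98.0100 (V=45.7309), down 68.8500 (V=16.5709). Price 35.5399; hedge Δ=1.0000, bond B=-45.4601.
Each (Δ,B) replicates both successor values, so the strategy is self-financing and V0 is arbitrage-free.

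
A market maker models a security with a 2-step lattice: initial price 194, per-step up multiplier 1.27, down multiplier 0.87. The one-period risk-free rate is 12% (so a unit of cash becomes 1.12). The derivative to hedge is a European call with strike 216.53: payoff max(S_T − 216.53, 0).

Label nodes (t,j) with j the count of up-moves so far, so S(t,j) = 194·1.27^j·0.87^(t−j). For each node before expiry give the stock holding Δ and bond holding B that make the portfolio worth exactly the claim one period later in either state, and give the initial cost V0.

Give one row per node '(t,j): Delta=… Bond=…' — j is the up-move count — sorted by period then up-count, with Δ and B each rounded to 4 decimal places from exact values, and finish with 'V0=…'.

No-arbitrage ⇒ martingale measure with p* = (R−d)/(u−d) = 0.6250.
Terminal values V(2,·): V(2,0)=0.0000, V(2,1)=0.0000, V(2,2)=96.3726
(1,0): S=168.7800. Δ = (V_up−V_dn)/(S_up−S_dn) = (0.0000−0.0000)/(214.3506−146.8386) = 0.0000. V = [p*·0.0000 + (1−p*)·0.0000]/1.12 = 0.0000. B = V − Δ·S = 0.0000.
(1,1): S=246.3800. Δ = (V_up−V_dn)/(S_up−S_dn) = (96.3726−0.0000)/(312.9026−214.3506) = 0.9779. V = [p*·96.3726 + (1−p*)·0.0000]/1.12 = 53.7794. B = V − Δ·S = -187.1521.
(0,0): S=194.0000. Δ = (V_up−V_dn)/(S_up−S_dn) = (53.7794−0.0000)/(246.3800−168.7800) = 0.6930. V = [p*·53.7794 + (1−p*)·0.0000]/1.12 = 30.0108. B = V − Δ·S = -104.4376.
Root portfolio cost Δ·194+B reproduces V0=30.0108.

(0,0): Delta=0.6930 Bond=-104.4376
(1,0): Delta=0.0000 Bond=0.0000
(1,1): Delta=0.9779 Bond=-187.1521
V0=30.0108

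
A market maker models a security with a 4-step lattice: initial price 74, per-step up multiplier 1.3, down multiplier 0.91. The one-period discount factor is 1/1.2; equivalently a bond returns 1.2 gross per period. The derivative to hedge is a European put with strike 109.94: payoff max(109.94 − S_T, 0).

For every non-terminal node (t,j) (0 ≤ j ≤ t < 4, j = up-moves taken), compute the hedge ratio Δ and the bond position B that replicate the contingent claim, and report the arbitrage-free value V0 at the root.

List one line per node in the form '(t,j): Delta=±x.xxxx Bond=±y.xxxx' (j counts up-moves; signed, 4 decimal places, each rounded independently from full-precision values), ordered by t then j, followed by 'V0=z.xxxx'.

(0,0): Delta=-0.1531 Bond=13.0304
(1,0): Delta=-0.4443 Bond=35.2466
(1,1): Delta=-0.0828 Bond=8.8744
(2,0): Delta=-1.0000 Bond=76.3472
(2,1): Delta=-0.3102 Bond=30.5542
(2,2): Delta=-0.0279 Bond=3.7855
(3,0): Delta=-1.0000 Bond=91.6167
(3,1): Delta=-1.0000 Bond=91.6167
(3,2): Delta=-0.1437 Bond=17.7161
(3,3): Delta=0.0000 Bond=0.0000
V0=1.6998

Under the risk-neutral measure, an up-move has probability p* = (R−d)/(u−d) = 0.7436 and values discount at R = 1.2.
Terminal values V(4,·): V(4,0)=59.1945, V(4,1)=37.4465, V(4,2)=6.3778, V(4,3)=0.0000, V(4,4)=0.0000
Node (3,0) S=55.7643: V=(p*·37.4465+(1−p*)·59.1945)/1.2=35.8524; Δ=(37.4465−59.1945)/(72.4935−50.7455)=-1.0000; B=V−Δ·S=91.6167
Node (3,1) S=79.6632: V=(p*·6.3778+(1−p*)·37.4465)/1.2=11.9534; Δ=(6.3778−37.4465)/(103.5622−72.4935)=-1.0000; B=V−Δ·S=91.6167
Node (3,2) S=113.8046: V=(p*·0.0000+(1−p*)·6.3778)/1.2=1.3628; Δ=(0.0000−6.3778)/(147.9460−103.5622)=-0.1437; B=V−Δ·S=17.7161
Node (3,3) S=162.5780: V=(p*·0.0000+(1−p*)·0.0000)/1.2=0.0000; Δ=(0.0000−0.0000)/(211.3514−147.9460)=0.0000; B=V−Δ·S=0.0000
Node (2,0) S=61.2794: V=(p*·11.9534+(1−p*)·35.8524)/1.2=15.0678; Δ=(11.9534−35.8524)/(79.6632−55.7643)=-1.0000; B=V−Δ·S=76.3472
Node (2,1) S=87.5420: V=(p*·1.3628+(1−p*)·11.9534)/1.2=3.3986; Δ=(1.3628−11.9534)/(113.8046−79.6632)=-0.3102; B=V−Δ·S=30.5542
Node (2,2) S=125.0600: V=(p*·0.0000+(1−p*)·1.3628)/1.2=0.2912; Δ=(0.0000−1.3628)/(162.5780−113.8046)=-0.0279; B=V−Δ·S=3.7855
Node (1,0) S=67.3400: V=(p*·3.3986+(1−p*)·15.0678)/1.2=5.3256; Δ=(3.3986−15.0678)/(87.5420−61.2794)=-0.4443; B=V−Δ·S=35.2466
Node (1,1) S=96.2000: V=(p*·0.2912+(1−p*)·3.3986)/1.2=0.9066; Δ=(0.2912−3.3986)/(125.0600−87.5420)=-0.0828; B=V−Δ·S=8.8744
Node (0,0) S=74.0000: V=(p*·0.9066+(1−p*)·5.3256)/1.2=1.6998; Δ=(0.9066−5.3256)/(96.2000−67.3400)=-0.1531; B=V−Δ·S=13.0304
Root portfolio cost Δ·74+B reproduces V0=1.6998.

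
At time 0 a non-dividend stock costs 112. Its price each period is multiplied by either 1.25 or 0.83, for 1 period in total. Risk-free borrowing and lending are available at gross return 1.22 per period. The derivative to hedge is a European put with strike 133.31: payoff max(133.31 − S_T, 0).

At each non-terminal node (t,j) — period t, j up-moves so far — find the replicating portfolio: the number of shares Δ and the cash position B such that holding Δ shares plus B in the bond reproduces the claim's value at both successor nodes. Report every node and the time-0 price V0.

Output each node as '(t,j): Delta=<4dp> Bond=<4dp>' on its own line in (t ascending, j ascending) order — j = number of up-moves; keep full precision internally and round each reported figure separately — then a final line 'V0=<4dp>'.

(0,0): Delta=-0.8578 Bond=98.4338
V0=2.3624

Risk-neutral probability p* = (R−d)/(u−d) = (1.22−0.83)/(1.25−0.83) = 0.9286.
Payoff layer (t=1): V(1,0)=40.3500, V(1,1)=0.0000
Node (0,0) S=112.0000: V=(p*·0.0000+(1−p*)·40.3500)/1.22=2.3624; Δ=(0.0000−40.3500)/(140.0000−92.9600)=-0.8578; B=V−Δ·S=98.4338
Each (Δ,B) replicates both successor values, so the strategy is self-financing and V0 is arbitrage-free.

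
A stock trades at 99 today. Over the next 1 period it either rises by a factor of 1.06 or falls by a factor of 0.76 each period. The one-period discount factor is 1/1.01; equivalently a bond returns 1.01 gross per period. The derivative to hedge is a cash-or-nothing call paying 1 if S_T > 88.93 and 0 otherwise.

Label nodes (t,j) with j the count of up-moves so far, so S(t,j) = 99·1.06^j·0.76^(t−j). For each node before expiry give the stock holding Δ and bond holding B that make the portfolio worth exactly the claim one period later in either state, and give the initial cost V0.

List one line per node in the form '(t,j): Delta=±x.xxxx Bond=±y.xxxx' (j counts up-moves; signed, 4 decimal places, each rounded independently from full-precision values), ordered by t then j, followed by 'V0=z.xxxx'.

Since d<R<u, set p* = (R−d)/(u−d) = 0.8333; price each node as the discounted p*-expectation of its children.
Terminal payoffs: V(1,0)=0.0000, V(1,1)=1.0000
  t=0,j=0: stock 99.0000 → up 104.9400 (V=1.0000), down 75.2400 (V=0.0000). Price 0.8251; hedge Δ=0.0337, bond B=-2.5083.
The time-0 hedge costs 0.8251, which is the no-arbitrage price.

(0,0): Delta=0.0337 Bond=-2.5083
V0=0.8251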